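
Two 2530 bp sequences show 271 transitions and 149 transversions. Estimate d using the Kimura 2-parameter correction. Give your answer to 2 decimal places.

P = 271/2530 ≈ 0.107115 and Q = 149/2530 ≈ 0.058893.
Under the Kimura two-parameter model, d = −½ ln(1 − 2P − Q) − ¼ ln(1 − 2Q).
1 − 2P − Q = 0.726877, giving −½ ln(0.726877) = 0.159499.
1 − 2Q = 0.882214, giving −¼ ln(0.882214) = 0.031330.
d = 0.159499 + 0.031330 = 0.190829.

0.19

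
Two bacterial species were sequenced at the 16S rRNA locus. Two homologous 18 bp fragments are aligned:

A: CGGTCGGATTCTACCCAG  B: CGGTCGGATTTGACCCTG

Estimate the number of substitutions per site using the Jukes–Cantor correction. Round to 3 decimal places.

The sequences differ at 3 of 18 sites (11, 12, 17), so p = 3/18 ≈ 0.166667.
d = −(3/4) ln(1 − 4p/3) = −0.75 ln(1 − 0.222223) = −0.75 ln(0.777777)
  = −0.75 × (-0.251315) = 0.188486 substitutions/site.

0.188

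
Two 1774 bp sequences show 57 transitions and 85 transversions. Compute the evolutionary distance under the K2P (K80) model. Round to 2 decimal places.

0.08

P = 57/1774 ≈ 0.032131 and Q = 85/1774 ≈ 0.047914.
Under the Kimura two-parameter model, d = −½ ln(1 − 2P − Q) − ¼ ln(1 − 2Q).
1 − 2P − Q = 0.887824, giving −½ ln(0.887824) = 0.059491.
1 − 2Q = 0.904172, giving −¼ ln(0.904172) = 0.025184.
d = 0.059491 + 0.025184 = 0.084675.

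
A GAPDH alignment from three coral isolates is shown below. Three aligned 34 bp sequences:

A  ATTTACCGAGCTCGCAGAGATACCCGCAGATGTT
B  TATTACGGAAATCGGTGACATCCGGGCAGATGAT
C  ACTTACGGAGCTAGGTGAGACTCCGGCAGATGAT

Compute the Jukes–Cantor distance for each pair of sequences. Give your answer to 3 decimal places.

A–B: 12/34 sites differ → p ≈ 0.352941, d = −0.75 ln(1 − 0.470588) = 0.476991 ≈ 0.477.
A–C: 9/34 sites differ → p ≈ 0.264706, d = −0.75 ln(1 − 0.352941) = 0.326488 ≈ 0.326.
B–C: 9/34 sites differ → p ≈ 0.264706, d = −0.75 ln(1 − 0.352941) = 0.326488 ≈ 0.326.

d(A,B) = 0.477, d(A,C) = 0.326, d(B,C) = 0.326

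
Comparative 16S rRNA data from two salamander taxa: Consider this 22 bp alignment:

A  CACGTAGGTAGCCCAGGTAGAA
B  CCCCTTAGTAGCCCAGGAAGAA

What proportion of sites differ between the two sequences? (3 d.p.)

0.227

The sequences differ at 5 of 22 positions (sites 2, 4, 6, 7, 18).
p = 5/22 = 0.227272… ≈ 0.227 (to 3 d.p.).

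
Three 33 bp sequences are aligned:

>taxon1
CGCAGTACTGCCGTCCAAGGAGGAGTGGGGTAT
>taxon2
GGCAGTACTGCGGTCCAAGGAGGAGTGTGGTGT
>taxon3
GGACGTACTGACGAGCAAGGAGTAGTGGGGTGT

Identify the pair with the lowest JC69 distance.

taxon1–taxon2: 4/33 differ, p = 0.121, d = 0.132.
taxon1–taxon3: 8/33 differ, p = 0.242, d = 0.293.
taxon2–taxon3: 8/33 differ, p = 0.242, d = 0.293.
The smallest distance is between taxon1 and taxon2.

taxon1 and taxon2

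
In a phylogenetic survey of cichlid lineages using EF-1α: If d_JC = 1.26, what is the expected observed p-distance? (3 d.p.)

0.610

p = (3/4)(1 − e^(−4d/3)) = 0.75 × (1 − e^(-1.68)) = 0.75 × (1 − 0.186374) = 0.610220.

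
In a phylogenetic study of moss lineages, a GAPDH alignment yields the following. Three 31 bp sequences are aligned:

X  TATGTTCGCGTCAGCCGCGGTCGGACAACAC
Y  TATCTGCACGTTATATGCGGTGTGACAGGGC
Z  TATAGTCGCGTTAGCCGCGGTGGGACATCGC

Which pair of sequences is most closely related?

X and Z

X–Y: 12/31 differ, p = 0.387, d = 0.544.
X–Z: 6/31 differ, p = 0.194, d = 0.224.
Y–Z: 10/31 differ, p = 0.323, d = 0.422.
The smallest distance is between X and Z.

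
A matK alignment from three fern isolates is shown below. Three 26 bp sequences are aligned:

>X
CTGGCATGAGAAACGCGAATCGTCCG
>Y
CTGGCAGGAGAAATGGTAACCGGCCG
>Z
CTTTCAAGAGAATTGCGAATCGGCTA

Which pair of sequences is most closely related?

X–Y: 6/26 differ, p = 0.231, d = 0.276.
X–Z: 8/26 differ, p = 0.308, d = 0.396.
Y–Z: 9/26 differ, p = 0.346, d = 0.464.
The smallest distance is between X and Y.

X and Y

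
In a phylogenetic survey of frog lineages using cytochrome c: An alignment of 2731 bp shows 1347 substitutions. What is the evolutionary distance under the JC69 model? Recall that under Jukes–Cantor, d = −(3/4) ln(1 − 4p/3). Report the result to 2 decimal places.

p = 1347/2731 ≈ 0.493226.
d = −(3/4) ln(1 − 4p/3) = −0.75 ln(1 − 0.657635) = −0.75 ln(0.342365)
  = −0.75 × (-1.071878) = 0.803909 substitutions/site.

0.80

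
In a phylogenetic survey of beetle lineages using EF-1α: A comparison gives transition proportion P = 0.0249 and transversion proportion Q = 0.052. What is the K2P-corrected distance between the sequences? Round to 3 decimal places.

Under the Kimura two-parameter model, d = −½ ln(1 − 2P − Q) − ¼ ln(1 − 2Q).
1 − 2P − Q = 0.8982, giving −½ ln(0.8982) = 0.053681.
1 − 2Q = 0.896, giving −¼ ln(0.896) = 0.027454.
d = 0.053681 + 0.027454 = 0.081135.

0.081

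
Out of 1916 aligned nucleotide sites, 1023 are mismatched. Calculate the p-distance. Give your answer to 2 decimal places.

0.53

p = 1023/1916 = 0.533924… ≈ 0.53 (to 2 d.p.).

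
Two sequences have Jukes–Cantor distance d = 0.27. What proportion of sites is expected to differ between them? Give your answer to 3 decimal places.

p = (3/4)(1 − e^(−4d/3)) = 0.75 × (1 − e^(-0.36)) = 0.75 × (1 − 0.697676) = 0.226743.

0.227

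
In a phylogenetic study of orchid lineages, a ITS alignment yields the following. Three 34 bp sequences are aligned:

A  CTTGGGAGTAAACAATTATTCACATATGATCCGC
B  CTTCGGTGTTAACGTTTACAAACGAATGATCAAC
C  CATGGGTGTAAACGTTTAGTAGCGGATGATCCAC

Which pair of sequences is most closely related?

A–B: 12/34 differ, p = 0.353, d = 0.477.
A–C: 10/34 differ, p = 0.294, d = 0.373.
B–C: 8/34 differ, p = 0.235, d = 0.282.
The smallest distance is between B and C.

B and C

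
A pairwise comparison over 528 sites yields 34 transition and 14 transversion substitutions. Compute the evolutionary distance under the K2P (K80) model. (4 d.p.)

0.0980

P = 34/528 ≈ 0.064394 and Q = 14/528 ≈ 0.026515.
Under the Kimura two-parameter model, d = −½ ln(1 − 2P − Q) − ¼ ln(1 − 2Q).
1 − 2P − Q = 0.844697, giving −½ ln(0.844697) = 0.084389.
1 − 2Q = 0.94697, giving −¼ ln(0.94697) = 0.013622.
d = 0.084389 + 0.013622 = 0.098011.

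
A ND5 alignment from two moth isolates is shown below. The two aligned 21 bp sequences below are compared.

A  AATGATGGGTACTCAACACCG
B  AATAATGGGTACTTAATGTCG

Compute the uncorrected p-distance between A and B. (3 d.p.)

The sequences differ at 5 of 21 positions (sites 4, 14, 17, 18, 19).
p = 5/21 = 0.238095… ≈ 0.238 (to 3 d.p.).

0.238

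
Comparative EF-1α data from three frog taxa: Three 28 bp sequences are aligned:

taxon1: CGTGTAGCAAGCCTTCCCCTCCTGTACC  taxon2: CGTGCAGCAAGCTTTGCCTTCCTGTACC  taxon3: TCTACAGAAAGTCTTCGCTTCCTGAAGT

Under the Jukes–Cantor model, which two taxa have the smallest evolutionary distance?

taxon1 and taxon2

taxon1–taxon2: 4/28 differ, p = 0.143, d = 0.158.
taxon1–taxon3: 11/28 differ, p = 0.393, d = 0.556.
taxon2–taxon3: 11/28 differ, p = 0.393, d = 0.556.
The smallest distance is between taxon1 and taxon2.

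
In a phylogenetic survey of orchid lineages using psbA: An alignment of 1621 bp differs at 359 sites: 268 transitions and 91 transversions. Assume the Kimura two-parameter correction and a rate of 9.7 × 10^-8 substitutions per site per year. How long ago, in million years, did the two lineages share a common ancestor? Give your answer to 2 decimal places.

P = 268/1621 ≈ 0.16533 and Q = 91/1621 ≈ 0.056138.
Under the Kimura two-parameter model, d = −½ ln(1 − 2P − Q) − ¼ ln(1 − 2Q).
1 − 2P − Q = 0.613202, giving −½ ln(0.613202) = 0.244530.
1 − 2Q = 0.887724, giving −¼ ln(0.887724) = 0.029774.
d = 0.244530 + 0.029774 = 0.274304.
Under a molecular clock d = 2μt, so t = d/(2μ) = 0.274304 / (2 × 9.7 × 10^-8) = 1.41 million years.

1.41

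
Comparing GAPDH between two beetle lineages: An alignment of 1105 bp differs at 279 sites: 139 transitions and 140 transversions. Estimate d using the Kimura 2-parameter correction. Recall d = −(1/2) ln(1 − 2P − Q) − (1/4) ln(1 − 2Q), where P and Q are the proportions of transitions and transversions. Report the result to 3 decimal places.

0.311

P = 139/1105 ≈ 0.125792 and Q = 140/1105 ≈ 0.126697.
Under the Kimura two-parameter model, d = −½ ln(1 − 2P − Q) − ¼ ln(1 − 2Q).
1 − 2P − Q = 0.621719, giving −½ ln(0.621719) = 0.237634.
1 − 2Q = 0.746606, giving −¼ ln(0.746606) = 0.073054.
d = 0.237634 + 0.073054 = 0.310688.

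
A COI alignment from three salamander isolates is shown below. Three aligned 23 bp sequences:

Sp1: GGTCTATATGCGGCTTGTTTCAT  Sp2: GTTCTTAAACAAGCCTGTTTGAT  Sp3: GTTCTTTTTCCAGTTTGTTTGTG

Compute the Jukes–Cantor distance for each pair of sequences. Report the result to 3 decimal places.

d(Sp1,Sp2) = 0.553, d(Sp1,Sp3) = 0.553, d(Sp2,Sp3) = 0.467

Sp1–Sp2: 9/23 sites differ → p ≈ 0.391304, d = −0.75 ln(1 − 0.521739) = 0.553199 ≈ 0.553.
Sp1–Sp3: 9/23 sites differ → p ≈ 0.391304, d = −0.75 ln(1 − 0.521739) = 0.553199 ≈ 0.553.
Sp2–Sp3: 8/23 sites differ → p ≈ 0.347826, d = −0.75 ln(1 − 0.463768) = 0.467391 ≈ 0.467.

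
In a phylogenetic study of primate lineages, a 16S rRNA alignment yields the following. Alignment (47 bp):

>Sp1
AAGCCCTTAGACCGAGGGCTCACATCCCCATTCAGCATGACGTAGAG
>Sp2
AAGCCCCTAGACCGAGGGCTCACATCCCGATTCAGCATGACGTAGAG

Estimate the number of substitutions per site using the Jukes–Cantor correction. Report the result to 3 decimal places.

The sequences differ at 2 of 47 sites (7, 29), so p = 2/47 ≈ 0.042553.
d = −(3/4) ln(1 − 4p/3) = −0.75 ln(1 − 0.056737) = −0.75 ln(0.943263)
  = −0.75 × (-0.058410) = 0.043808 substitutions/site.

0.044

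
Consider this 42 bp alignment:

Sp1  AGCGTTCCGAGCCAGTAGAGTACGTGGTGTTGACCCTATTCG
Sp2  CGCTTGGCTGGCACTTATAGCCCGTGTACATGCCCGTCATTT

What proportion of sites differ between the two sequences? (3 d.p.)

0.524

The sequences differ at 22 of 42 positions.
p = 22/42 = 0.523809… ≈ 0.524 (to 3 d.p.).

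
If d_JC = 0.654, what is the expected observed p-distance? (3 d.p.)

0.436

p = (3/4)(1 − e^(−4d/3)) = 0.75 × (1 − e^(-0.872)) = 0.75 × (1 − 0.418114) = 0.436415.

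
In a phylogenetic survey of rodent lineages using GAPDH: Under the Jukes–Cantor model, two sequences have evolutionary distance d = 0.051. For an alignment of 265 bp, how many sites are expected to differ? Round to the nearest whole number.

13

Invert JC69: p = (3/4)(1 − e^(−4d/3)) = 0.75 × (1 − e^(-0.068)) = 0.75 × (1 − 0.934260) = 0.049305.
Expected differing sites = pL ≈ 0.049305 × 265 = 13.065825 ≈ 13.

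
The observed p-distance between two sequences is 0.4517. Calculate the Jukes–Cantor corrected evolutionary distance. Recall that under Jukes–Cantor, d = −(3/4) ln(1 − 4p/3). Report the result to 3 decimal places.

d = −(3/4) ln(1 − 4p/3) = −0.75 ln(1 − 0.602267) = −0.75 ln(0.397733)
  = −0.75 × (-0.921974) = 0.691481 substitutions/site.

0.691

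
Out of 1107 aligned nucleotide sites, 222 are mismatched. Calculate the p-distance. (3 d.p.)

0.201

p = 222/1107 = 0.200542… ≈ 0.201 (to 3 d.p.).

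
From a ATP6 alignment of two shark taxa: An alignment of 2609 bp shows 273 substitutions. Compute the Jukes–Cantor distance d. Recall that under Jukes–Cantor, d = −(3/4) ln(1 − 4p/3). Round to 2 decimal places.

p = 273/2609 ≈ 0.104638.
d = −(3/4) ln(1 − 4p/3) = −0.75 ln(1 − 0.139517) = −0.75 ln(0.860483)
  = −0.75 × (-0.150261) = 0.112696 substitutions/site.

0.11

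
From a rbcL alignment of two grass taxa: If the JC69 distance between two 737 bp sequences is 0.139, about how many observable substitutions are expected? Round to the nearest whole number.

Invert JC69: p = (3/4)(1 − e^(−4d/3)) = 0.75 × (1 − e^(-0.185333)) = 0.75 × (1 − 0.830828) = 0.126879.
Expected differing sites = pL ≈ 0.126879 × 737 = 93.509823 ≈ 94.

94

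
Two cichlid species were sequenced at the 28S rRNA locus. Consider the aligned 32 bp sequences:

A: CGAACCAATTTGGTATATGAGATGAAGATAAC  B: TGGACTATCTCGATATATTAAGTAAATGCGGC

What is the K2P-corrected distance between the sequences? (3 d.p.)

1.235

Of 32 sites, 13 differences are transitions and 3 are transversions, so P = 13/32 = 0.40625 and Q = 3/32 = 0.09375.
Under the Kimura two-parameter model, d = −½ ln(1 − 2P − Q) − ¼ ln(1 − 2Q).
1 − 2P − Q = 0.09375, giving −½ ln(0.09375) = 1.183562.
1 − 2Q = 0.8125, giving −¼ ln(0.8125) = 0.051910.
d = 1.183562 + 0.051910 = 1.235472.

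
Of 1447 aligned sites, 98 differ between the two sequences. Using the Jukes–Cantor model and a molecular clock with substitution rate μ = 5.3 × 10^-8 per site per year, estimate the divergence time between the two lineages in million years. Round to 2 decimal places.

p = 98/1447 ≈ 0.067726.
d = −(3/4) ln(1 − 4p/3) = −0.75 ln(1 − 0.090301) = −0.75 ln(0.909699)
  = −0.75 × (-0.094642) = 0.070982 substitutions/site.
Under a molecular clock d = 2μt, so t = d/(2μ) = 0.070982 / (2 × 5.3 × 10^-8) = 0.67 million years.

0.67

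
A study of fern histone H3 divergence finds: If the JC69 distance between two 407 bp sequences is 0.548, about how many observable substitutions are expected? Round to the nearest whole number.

158

Invert JC69: p = (3/4)(1 − e^(−4d/3)) = 0.75 × (1 − e^(-0.730667)) = 0.75 × (1 − 0.481588) = 0.388809.
Expected differing sites = pL ≈ 0.388809 × 407 = 158.245263 ≈ 158.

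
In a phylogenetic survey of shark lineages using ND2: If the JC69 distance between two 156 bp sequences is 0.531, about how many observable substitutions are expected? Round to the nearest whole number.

Invert JC69: p = (3/4)(1 − e^(−4d/3)) = 0.75 × (1 − e^(-0.708)) = 0.75 × (1 − 0.492628) = 0.380529.
Expected differing sites = pL ≈ 0.380529 × 156 = 59.362524 ≈ 59.

59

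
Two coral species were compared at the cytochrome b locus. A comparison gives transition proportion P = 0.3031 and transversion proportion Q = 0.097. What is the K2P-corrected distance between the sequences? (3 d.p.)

0.661

Under the Kimura two-parameter model, d = −½ ln(1 − 2P − Q) − ¼ ln(1 − 2Q).
1 − 2P − Q = 0.2968, giving −½ ln(0.2968) = 0.607348.
1 − 2Q = 0.806, giving −¼ ln(0.806) = 0.053918.
d = 0.607348 + 0.053918 = 0.661266.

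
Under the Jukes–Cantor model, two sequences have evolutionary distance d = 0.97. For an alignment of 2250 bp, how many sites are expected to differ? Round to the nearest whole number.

1225

Invert JC69: p = (3/4)(1 − e^(−4d/3)) = 0.75 × (1 − e^(-1.293333)) = 0.75 × (1 − 0.274355) = 0.544234.
Expected differing sites = pL ≈ 0.544234 × 2250 = 1224.5265 ≈ 1225.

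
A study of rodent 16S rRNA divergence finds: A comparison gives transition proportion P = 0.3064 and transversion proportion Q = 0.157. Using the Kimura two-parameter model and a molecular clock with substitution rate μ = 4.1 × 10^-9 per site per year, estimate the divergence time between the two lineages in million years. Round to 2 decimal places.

101.05

Under the Kimura two-parameter model, d = −½ ln(1 − 2P − Q) − ¼ ln(1 − 2Q).
1 − 2P − Q = 0.2302, giving −½ ln(0.2302) = 0.734403.
1 − 2Q = 0.686, giving −¼ ln(0.686) = 0.094219.
d = 0.734403 + 0.094219 = 0.828622.
Under a molecular clock d = 2μt, so t = d/(2μ) = 0.828622 / (2 × 4.1 × 10^-9) = 101.05 million years.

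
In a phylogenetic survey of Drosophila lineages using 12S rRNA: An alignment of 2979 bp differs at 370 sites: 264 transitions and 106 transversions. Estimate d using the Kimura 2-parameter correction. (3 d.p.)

0.138

P = 264/2979 ≈ 0.08862 and Q = 106/2979 ≈ 0.035582.
Under the Kimura two-parameter model, d = −½ ln(1 − 2P − Q) − ¼ ln(1 − 2Q).
1 − 2P − Q = 0.787178, giving −½ ln(0.787178) = 0.119650.
1 − 2Q = 0.928836, giving −¼ ln(0.928836) = 0.018456.
d = 0.119650 + 0.018456 = 0.138106.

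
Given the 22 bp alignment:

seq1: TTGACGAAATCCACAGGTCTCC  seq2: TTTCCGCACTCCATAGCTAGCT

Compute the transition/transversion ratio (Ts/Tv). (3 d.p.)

0.286

Transitions are A↔G and C↔T; transversions are all other mismatches.
Transitions: 2. Transversions: 7.
R = 2/7 = 0.285714… ≈ 0.286 (to 3 d.p.).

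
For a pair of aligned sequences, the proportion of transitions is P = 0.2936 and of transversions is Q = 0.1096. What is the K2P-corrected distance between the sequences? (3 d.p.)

0.659

Under the Kimura two-parameter model, d = −½ ln(1 − 2P − Q) − ¼ ln(1 − 2Q).
1 − 2P − Q = 0.3032, giving −½ ln(0.3032) = 0.596681.
1 − 2Q = 0.7808, giving −¼ ln(0.7808) = 0.061859.
d = 0.596681 + 0.061859 = 0.658540.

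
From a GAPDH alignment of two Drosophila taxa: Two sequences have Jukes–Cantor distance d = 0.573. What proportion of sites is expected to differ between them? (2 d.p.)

p = (3/4)(1 − e^(−4d/3)) = 0.75 × (1 − e^(-0.764)) = 0.75 × (1 − 0.465799) = 0.400651.

0.40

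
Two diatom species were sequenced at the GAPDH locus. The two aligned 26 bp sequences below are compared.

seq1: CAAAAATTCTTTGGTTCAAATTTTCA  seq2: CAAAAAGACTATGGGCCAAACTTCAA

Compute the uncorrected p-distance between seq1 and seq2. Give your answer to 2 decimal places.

0.31

The sequences differ at 8 of 26 positions (sites 7, 8, 11, 15, 16, 21, 24, 25).
p = 8/26 = 0.307692… ≈ 0.31 (to 2 d.p.).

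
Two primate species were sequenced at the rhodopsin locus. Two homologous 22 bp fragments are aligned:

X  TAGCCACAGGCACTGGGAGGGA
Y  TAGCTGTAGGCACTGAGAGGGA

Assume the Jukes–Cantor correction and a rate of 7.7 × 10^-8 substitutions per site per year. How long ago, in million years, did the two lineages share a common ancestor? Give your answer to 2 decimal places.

1.35

The sequences differ at 4 of 22 sites (5, 6, 7, 16), so p = 4/22 ≈ 0.181818.
d = −(3/4) ln(1 − 4p/3) = −0.75 ln(1 − 0.242424) = −0.75 ln(0.757576)
  = −0.75 × (-0.277631) = 0.208223 substitutions/site.
Under a molecular clock d = 2μt, so t = d/(2μ) = 0.208223 / (2 × 7.7 × 10^-8) = 1.35 million years.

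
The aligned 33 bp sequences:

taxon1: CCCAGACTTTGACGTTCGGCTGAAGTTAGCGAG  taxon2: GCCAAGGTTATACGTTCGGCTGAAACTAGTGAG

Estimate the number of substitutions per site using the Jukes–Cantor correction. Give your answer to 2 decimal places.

0.34

The sequences differ at 9 of 33 sites (1, 5, 6, 7, 10, 11, 25, 26, 30), so p = 9/33 ≈ 0.272727.
d = −(3/4) ln(1 − 4p/3) = −0.75 ln(1 − 0.363636) = −0.75 ln(0.636364)
  = −0.75 × (-0.451985) = 0.338989 substitutions/site.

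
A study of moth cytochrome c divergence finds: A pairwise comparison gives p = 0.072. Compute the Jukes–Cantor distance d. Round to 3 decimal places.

0.076

d = −(3/4) ln(1 − 4p/3) = −0.75 ln(1 − 0.096) = −0.75 ln(0.904)
  = −0.75 × (-0.100926) = 0.075695 substitutions/site.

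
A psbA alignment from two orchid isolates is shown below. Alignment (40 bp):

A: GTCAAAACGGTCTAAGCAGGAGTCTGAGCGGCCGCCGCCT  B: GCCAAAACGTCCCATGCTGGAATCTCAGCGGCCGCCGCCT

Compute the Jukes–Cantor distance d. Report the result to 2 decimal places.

The sequences differ at 8 of 40 sites (2, 10, 11, 13, 15, 18, 22, 26), so p = 8/40 = 0.2.
d = −(3/4) ln(1 − 4p/3) = −0.75 ln(1 − 0.266667) = −0.75 ln(0.733333)
  = −0.75 × (-0.310155) = 0.232616 substitutions/site.

0.23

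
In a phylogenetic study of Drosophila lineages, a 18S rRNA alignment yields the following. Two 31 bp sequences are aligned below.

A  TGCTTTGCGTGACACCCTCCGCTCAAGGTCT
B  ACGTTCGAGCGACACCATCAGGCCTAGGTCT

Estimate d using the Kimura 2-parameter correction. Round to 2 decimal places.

0.48

Of 31 sites, 3 differences are transitions and 8 are transversions, so P = 3/31 ≈ 0.096774 and Q = 8/31 ≈ 0.258065.
Under the Kimura two-parameter model, d = −½ ln(1 − 2P − Q) − ¼ ln(1 − 2Q).
1 − 2P − Q = 0.548387, giving −½ ln(0.548387) = 0.300387.
1 − 2Q = 0.48387, giving −¼ ln(0.48387) = 0.181485.
d = 0.300387 + 0.181485 = 0.481872.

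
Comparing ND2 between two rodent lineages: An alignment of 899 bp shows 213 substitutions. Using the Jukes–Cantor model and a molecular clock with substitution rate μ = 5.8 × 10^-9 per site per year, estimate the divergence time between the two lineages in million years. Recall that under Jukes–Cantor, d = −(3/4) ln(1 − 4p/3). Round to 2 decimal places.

24.55

p = 213/899 ≈ 0.23693.
d = −(3/4) ln(1 − 4p/3) = −0.75 ln(1 − 0.315907) = −0.75 ln(0.684093)
  = −0.75 × (-0.379661) = 0.284746 substitutions/site.
Under a molecular clock d = 2μt, so t = d/(2μ) = 0.284746 / (2 × 5.8 × 10^-9) = 24.55 million years.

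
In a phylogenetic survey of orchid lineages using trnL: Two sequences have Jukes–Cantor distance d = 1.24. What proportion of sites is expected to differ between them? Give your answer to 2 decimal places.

0.61

p = (3/4)(1 − e^(−4d/3)) = 0.75 × (1 − e^(-1.653333)) = 0.75 × (1 − 0.191411) = 0.606442.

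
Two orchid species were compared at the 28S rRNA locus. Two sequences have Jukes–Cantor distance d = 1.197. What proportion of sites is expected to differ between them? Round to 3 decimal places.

0.598

p = (3/4)(1 − e^(−4d/3)) = 0.75 × (1 − e^(-1.596)) = 0.75 × (1 − 0.202706) = 0.597971.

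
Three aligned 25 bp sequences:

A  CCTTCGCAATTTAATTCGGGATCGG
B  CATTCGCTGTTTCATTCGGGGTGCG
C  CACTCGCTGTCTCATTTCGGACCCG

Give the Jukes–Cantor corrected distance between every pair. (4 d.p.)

d(A,B) = 0.3505, d(A,C) = 0.5716, d(B,C) = 0.3505

A–B: 7/25 sites differ → p = 0.28, d = −0.75 ln(1 − 0.373333) = 0.350505 ≈ 0.3505.
A–C: 10/25 sites differ → p = 0.4, d = −0.75 ln(1 − 0.533333) = 0.571605 ≈ 0.5716.
B–C: 7/25 sites differ → p = 0.28, d = −0.75 ln(1 − 0.373333) = 0.350505 ≈ 0.3505.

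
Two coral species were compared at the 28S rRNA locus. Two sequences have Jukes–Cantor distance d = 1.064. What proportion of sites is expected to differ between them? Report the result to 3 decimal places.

p = (3/4)(1 − e^(−4d/3)) = 0.75 × (1 − e^(-1.418667)) = 0.75 × (1 − 0.242036) = 0.568473.

0.568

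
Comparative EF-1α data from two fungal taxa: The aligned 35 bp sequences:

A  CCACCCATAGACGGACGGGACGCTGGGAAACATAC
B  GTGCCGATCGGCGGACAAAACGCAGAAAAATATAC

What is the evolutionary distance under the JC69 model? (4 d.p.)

The sequences differ at 13 of 35 sites, so p = 13/35 ≈ 0.371429.
d = −(3/4) ln(1 − 4p/3) = −0.75 ln(1 − 0.495239) = −0.75 ln(0.504761)
  = −0.75 × (-0.683670) = 0.512753 substitutions/site.

0.5128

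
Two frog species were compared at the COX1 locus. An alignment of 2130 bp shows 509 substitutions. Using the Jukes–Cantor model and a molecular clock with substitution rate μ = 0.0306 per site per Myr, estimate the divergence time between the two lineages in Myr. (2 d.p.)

4.70

p = 509/2130 ≈ 0.238967.
d = −(3/4) ln(1 − 4p/3) = −0.75 ln(1 − 0.318623) = −0.75 ln(0.681377)
  = −0.75 × (-0.383640) = 0.287730 substitutions/site.
Under a molecular clock d = 2μt, so t = d/(2μ) = 0.287730 / (2 × 0.0306) = 4.70 Myr.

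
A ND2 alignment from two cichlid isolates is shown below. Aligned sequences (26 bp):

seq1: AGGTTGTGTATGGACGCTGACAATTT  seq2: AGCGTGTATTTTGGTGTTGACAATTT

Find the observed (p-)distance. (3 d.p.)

0.308

The sequences differ at 8 of 26 positions (sites 3, 4, 8, 10, 12, 14, 15, 17).
p = 8/26 = 0.307692… ≈ 0.308 (to 3 d.p.).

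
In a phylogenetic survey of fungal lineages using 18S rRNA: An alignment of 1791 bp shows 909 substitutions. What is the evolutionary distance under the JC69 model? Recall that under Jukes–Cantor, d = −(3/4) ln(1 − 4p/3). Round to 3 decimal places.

p = 909/1791 ≈ 0.507538.
d = −(3/4) ln(1 − 4p/3) = −0.75 ln(1 − 0.676717) = −0.75 ln(0.323283)
  = −0.75 × (-1.129227) = 0.846920 substitutions/site.

0.847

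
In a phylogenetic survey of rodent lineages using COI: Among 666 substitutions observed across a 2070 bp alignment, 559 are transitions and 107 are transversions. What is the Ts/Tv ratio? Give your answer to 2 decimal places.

5.22

R = 559/107 = 5.224299… ≈ 5.22 (to 2 d.p.).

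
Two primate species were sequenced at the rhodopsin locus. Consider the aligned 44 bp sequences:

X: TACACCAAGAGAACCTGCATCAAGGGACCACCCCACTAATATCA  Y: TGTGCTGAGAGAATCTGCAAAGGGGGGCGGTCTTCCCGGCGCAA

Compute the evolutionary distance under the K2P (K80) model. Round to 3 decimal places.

1.957

Of 44 sites, 19 differences are transitions and 5 are transversions, so P = 19/44 ≈ 0.431818 and Q = 5/44 ≈ 0.113636.
Under the Kimura two-parameter model, d = −½ ln(1 − 2P − Q) − ¼ ln(1 − 2Q).
1 − 2P − Q = 0.022728, giving −½ ln(0.022728) = 1.892079.
1 − 2Q = 0.772728, giving −¼ ln(0.772728) = 0.064457.
d = 1.892079 + 0.064457 = 1.956536.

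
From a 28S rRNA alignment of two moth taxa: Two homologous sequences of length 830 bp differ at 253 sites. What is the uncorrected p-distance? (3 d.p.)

0.305

p = 253/830 = 0.304819… ≈ 0.305 (to 3 d.p.).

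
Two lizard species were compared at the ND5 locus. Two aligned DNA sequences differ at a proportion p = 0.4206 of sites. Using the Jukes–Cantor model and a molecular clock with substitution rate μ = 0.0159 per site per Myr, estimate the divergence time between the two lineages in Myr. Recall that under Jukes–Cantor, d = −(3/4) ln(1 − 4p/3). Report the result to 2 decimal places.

19.41

d = −(3/4) ln(1 − 4p/3) = −0.75 ln(1 − 0.5608) = −0.75 ln(0.4392)
  = −0.75 × (-0.822800) = 0.617100 substitutions/site.
Under a molecular clock d = 2μt, so t = d/(2μ) = 0.617100 / (2 × 0.0159) = 19.41 Myr.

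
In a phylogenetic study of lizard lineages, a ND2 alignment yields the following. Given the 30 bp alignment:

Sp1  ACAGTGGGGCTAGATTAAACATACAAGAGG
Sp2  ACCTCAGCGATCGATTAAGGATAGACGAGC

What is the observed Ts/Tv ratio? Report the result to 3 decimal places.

0.333

Transitions are A↔G and C↔T; transversions are all other mismatches.
Transitions: 3. Transversions: 9.
R = 3/9 = 0.333333… ≈ 0.333 (to 3 d.p.).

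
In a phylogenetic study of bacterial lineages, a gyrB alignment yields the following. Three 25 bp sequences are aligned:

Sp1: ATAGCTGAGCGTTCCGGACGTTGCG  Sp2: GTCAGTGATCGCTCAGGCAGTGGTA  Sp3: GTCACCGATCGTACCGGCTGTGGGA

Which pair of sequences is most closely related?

Sp2 and Sp3

Sp1–Sp2: 12/25 differ, p = 0.480, d = 0.766.
Sp1–Sp3: 11/25 differ, p = 0.440, d = 0.663.
Sp2–Sp3: 7/25 differ, p = 0.280, d = 0.351.
The smallest distance is between Sp2 and Sp3.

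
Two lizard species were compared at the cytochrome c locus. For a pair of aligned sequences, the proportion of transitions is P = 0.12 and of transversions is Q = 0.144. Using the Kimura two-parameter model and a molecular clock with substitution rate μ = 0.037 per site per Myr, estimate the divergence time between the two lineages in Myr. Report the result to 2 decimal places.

Under the Kimura two-parameter model, d = −½ ln(1 − 2P − Q) − ¼ ln(1 − 2Q).
1 − 2P − Q = 0.616, giving −½ ln(0.616) = 0.242254.
1 − 2Q = 0.712, giving −¼ ln(0.712) = 0.084919.
d = 0.242254 + 0.084919 = 0.327173.
Under a molecular clock d = 2μt, so t = d/(2μ) = 0.327173 / (2 × 0.037) = 4.42 Myr.

4.42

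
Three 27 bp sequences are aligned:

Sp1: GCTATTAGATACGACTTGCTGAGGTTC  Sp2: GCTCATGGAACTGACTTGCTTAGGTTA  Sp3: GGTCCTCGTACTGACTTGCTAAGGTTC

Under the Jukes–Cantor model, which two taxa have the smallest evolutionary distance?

Sp2 and Sp3

Sp1–Sp2: 8/27 differ, p = 0.296, d = 0.377.
Sp1–Sp3: 9/27 differ, p = 0.333, d = 0.441.
Sp2–Sp3: 6/27 differ, p = 0.222, d = 0.264.
The smallest distance is between Sp2 and Sp3.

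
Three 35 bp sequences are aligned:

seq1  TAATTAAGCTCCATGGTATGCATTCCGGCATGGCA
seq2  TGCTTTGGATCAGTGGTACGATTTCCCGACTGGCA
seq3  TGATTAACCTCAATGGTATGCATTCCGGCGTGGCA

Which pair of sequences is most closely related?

seq1 and seq3

seq1–seq2: 13/35 differ, p = 0.371, d = 0.513.
seq1–seq3: 4/35 differ, p = 0.114, d = 0.124.
seq2–seq3: 12/35 differ, p = 0.343, d = 0.458.
The smallest distance is between seq1 and seq3.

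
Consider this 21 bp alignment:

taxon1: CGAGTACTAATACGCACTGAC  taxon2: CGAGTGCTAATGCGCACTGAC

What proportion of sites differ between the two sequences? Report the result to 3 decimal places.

The sequences differ at 2 of 21 positions (sites 6, 12).
p = 2/21 = 0.095238… ≈ 0.095 (to 3 d.p.).

0.095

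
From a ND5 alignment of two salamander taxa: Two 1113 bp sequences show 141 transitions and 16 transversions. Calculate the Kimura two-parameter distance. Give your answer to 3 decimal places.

0.163

P = 141/1113 ≈ 0.126685 and Q = 16/1113 ≈ 0.014376.
Under the Kimura two-parameter model, d = −½ ln(1 − 2P − Q) − ¼ ln(1 − 2Q).
1 − 2P − Q = 0.732254, giving −½ ln(0.732254) = 0.155814.
1 − 2Q = 0.971248, giving −¼ ln(0.971248) = 0.007293.
d = 0.155814 + 0.007293 = 0.163107.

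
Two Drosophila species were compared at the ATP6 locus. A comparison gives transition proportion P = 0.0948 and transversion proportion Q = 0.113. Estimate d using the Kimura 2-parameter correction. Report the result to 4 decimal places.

0.2442

Under the Kimura two-parameter model, d = −½ ln(1 − 2P − Q) − ¼ ln(1 − 2Q).
1 − 2P − Q = 0.6974, giving −½ ln(0.6974) = 0.180198.
1 − 2Q = 0.774, giving −¼ ln(0.774) = 0.064046.
d = 0.180198 + 0.064046 = 0.244244.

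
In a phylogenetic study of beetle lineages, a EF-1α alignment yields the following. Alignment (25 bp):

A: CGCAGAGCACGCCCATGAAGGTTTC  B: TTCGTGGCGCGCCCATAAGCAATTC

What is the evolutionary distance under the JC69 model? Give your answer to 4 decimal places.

0.6626

The sequences differ at 11 of 25 sites, so p = 11/25 = 0.44.
d = −(3/4) ln(1 − 4p/3) = −0.75 ln(1 − 0.586667) = −0.75 ln(0.413333)
  = −0.75 × (-0.883502) = 0.662627 substitutions/site.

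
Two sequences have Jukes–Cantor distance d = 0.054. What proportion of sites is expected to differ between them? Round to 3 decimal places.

p = (3/4)(1 − e^(−4d/3)) = 0.75 × (1 − e^(-0.072)) = 0.75 × (1 − 0.930531) = 0.052102.

0.052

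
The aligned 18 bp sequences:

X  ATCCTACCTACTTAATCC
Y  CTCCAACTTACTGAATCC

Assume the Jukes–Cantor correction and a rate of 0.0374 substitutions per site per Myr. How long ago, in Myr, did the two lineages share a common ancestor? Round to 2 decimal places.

The sequences differ at 4 of 18 sites (1, 5, 8, 13), so p = 4/18 ≈ 0.222222.
d = −(3/4) ln(1 − 4p/3) = −0.75 ln(1 − 0.296296) = −0.75 ln(0.703704)
  = −0.75 × (-0.351397) = 0.263548 substitutions/site.
Under a molecular clock d = 2μt, so t = d/(2μ) = 0.263548 / (2 × 0.0374) = 3.52 Myr.

3.52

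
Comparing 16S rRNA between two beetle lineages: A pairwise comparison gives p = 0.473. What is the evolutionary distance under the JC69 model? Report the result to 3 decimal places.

0.747

d = −(3/4) ln(1 − 4p/3) = −0.75 ln(1 − 0.630667) = −0.75 ln(0.369333)
  = −0.75 × (-0.996057) = 0.747043 substitutions/site.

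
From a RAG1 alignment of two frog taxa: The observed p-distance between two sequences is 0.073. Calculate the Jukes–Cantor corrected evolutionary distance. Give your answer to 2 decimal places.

d = −(3/4) ln(1 − 4p/3) = −0.75 ln(1 − 0.097333) = −0.75 ln(0.902667)
  = −0.75 × (-0.102402) = 0.076802 substitutions/site.

0.08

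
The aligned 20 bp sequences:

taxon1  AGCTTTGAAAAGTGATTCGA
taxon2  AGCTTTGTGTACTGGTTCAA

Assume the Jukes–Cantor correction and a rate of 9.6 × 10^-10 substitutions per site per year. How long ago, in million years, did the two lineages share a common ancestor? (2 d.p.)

The sequences differ at 6 of 20 sites (8, 9, 10, 12, 15, 19), so p = 6/20 = 0.3.
d = −(3/4) ln(1 − 4p/3) = −0.75 ln(1 − 0.4) = −0.75 ln(0.6)
  = −0.75 × (-0.510826) = 0.383120 substitutions/site.
Under a molecular clock d = 2μt, so t = d/(2μ) = 0.383120 / (2 × 9.6 × 10^-10) = 199.54 million years.

199.54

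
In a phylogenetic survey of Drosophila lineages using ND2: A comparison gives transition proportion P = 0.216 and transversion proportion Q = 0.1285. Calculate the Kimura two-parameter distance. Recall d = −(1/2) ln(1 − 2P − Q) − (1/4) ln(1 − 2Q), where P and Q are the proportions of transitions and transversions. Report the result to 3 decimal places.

Under the Kimura two-parameter model, d = −½ ln(1 − 2P − Q) − ¼ ln(1 − 2Q).
1 − 2P − Q = 0.4395, giving −½ ln(0.4395) = 0.411059.
1 − 2Q = 0.743, giving −¼ ln(0.743) = 0.074265.
d = 0.411059 + 0.074265 = 0.485324.

0.485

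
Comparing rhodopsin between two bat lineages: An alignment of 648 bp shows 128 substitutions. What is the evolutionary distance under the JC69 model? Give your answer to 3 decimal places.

p = 128/648 ≈ 0.197531.
d = −(3/4) ln(1 − 4p/3) = −0.75 ln(1 − 0.263375) = −0.75 ln(0.736625)
  = −0.75 × (-0.305676) = 0.229257 substitutions/site.

0.229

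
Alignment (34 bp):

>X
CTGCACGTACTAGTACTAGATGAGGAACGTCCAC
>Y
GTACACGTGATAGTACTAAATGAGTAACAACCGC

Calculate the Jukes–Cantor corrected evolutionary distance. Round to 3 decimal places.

0.326

The sequences differ at 9 of 34 sites (1, 3, 9, 10, 19, 25, 29, 30, 33), so p = 9/34 ≈ 0.264706.
d = −(3/4) ln(1 − 4p/3) = −0.75 ln(1 − 0.352941) = −0.75 ln(0.647059)
  = −0.75 × (-0.435318) = 0.326489 substitutions/site.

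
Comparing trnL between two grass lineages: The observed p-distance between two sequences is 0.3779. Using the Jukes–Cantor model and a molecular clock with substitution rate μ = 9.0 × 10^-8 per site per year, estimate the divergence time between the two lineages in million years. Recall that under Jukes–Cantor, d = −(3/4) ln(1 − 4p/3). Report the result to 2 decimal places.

d = −(3/4) ln(1 − 4p/3) = −0.75 ln(1 − 0.503867) = −0.75 ln(0.496133)
  = −0.75 × (-0.700911) = 0.525683 substitutions/site.
Under a molecular clock d = 2μt, so t = d/(2μ) = 0.525683 / (2 × 9.0 × 10^-8) = 2.92 million years.

2.92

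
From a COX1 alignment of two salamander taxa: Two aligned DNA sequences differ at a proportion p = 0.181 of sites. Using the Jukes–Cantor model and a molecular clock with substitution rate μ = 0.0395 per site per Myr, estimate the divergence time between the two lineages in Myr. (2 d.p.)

d = −(3/4) ln(1 − 4p/3) = −0.75 ln(1 − 0.241333) = −0.75 ln(0.758667)
  = −0.75 × (-0.276192) = 0.207144 substitutions/site.
Under a molecular clock d = 2μt, so t = d/(2μ) = 0.207144 / (2 × 0.0395) = 2.62 Myr.

2.62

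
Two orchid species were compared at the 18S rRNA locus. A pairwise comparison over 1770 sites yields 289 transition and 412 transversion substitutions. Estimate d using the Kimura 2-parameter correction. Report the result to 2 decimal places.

P = 289/1770 ≈ 0.163277 and Q = 412/1770 ≈ 0.232768.
Under the Kimura two-parameter model, d = −½ ln(1 − 2P − Q) − ¼ ln(1 − 2Q).
1 − 2P − Q = 0.440678, giving −½ ln(0.440678) = 0.409720.
1 − 2Q = 0.534464, giving −¼ ln(0.534464) = 0.156623.
d = 0.409720 + 0.156623 = 0.566343.

0.57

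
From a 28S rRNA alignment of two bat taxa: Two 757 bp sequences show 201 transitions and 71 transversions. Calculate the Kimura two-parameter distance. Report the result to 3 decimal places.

P = 201/757 ≈ 0.265522 and Q = 71/757 ≈ 0.093791.
Under the Kimura two-parameter model, d = −½ ln(1 − 2P − Q) − ¼ ln(1 − 2Q).
1 − 2P − Q = 0.375165, giving −½ ln(0.375165) = 0.490195.
1 − 2Q = 0.812418, giving −¼ ln(0.812418) = 0.051935.
d = 0.490195 + 0.051935 = 0.542130.

0.542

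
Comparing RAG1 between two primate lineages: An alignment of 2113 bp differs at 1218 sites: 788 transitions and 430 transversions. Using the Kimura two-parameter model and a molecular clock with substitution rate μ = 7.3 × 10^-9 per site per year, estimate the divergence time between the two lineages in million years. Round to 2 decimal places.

P = 788/2113 ≈ 0.372929 and Q = 430/2113 ≈ 0.203502.
Under the Kimura two-parameter model, d = −½ ln(1 − 2P − Q) − ¼ ln(1 − 2Q).
1 − 2P − Q = 0.05064, giving −½ ln(0.05064) = 1.491507.
1 − 2Q = 0.592996, giving −¼ ln(0.592996) = 0.130642.
d = 1.491507 + 0.130642 = 1.622149.
Under a molecular clock d = 2μt, so t = d/(2μ) = 1.622149 / (2 × 7.3 × 10^-9) = 111.11 million years.

111.11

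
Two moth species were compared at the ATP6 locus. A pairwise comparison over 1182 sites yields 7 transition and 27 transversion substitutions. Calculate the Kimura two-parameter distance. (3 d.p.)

P = 7/1182 ≈ 0.005922 and Q = 27/1182 ≈ 0.022843.
Under the Kimura two-parameter model, d = −½ ln(1 − 2P − Q) − ¼ ln(1 − 2Q).
1 − 2P − Q = 0.965313, giving −½ ln(0.965313) = 0.017651.
1 − 2Q = 0.954314, giving −¼ ln(0.954314) = 0.011691.
d = 0.017651 + 0.011691 = 0.029342.

0.029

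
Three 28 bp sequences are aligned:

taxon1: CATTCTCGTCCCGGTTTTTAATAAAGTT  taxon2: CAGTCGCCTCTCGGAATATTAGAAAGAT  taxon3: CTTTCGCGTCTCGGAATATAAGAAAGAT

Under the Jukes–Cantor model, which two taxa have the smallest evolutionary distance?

taxon2 and taxon3

taxon1–taxon2: 10/28 differ, p = 0.357, d = 0.485.
taxon1–taxon3: 8/28 differ, p = 0.286, d = 0.360.
taxon2–taxon3: 4/28 differ, p = 0.143, d = 0.158.
The smallest distance is between taxon2 and taxon3.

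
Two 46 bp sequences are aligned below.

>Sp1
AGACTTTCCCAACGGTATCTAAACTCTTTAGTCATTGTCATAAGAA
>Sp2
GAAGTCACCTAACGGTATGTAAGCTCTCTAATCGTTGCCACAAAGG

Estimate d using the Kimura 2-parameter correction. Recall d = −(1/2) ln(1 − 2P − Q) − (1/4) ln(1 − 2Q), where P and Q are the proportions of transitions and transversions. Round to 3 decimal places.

0.533

Of 46 sites, 13 differences are transitions and 3 are transversions, so P = 13/46 ≈ 0.282609 and Q = 3/46 ≈ 0.065217.
Under the Kimura two-parameter model, d = −½ ln(1 − 2P − Q) − ¼ ln(1 − 2Q).
1 − 2P − Q = 0.369565, giving −½ ln(0.369565) = 0.497714.
1 − 2Q = 0.869566, giving −¼ ln(0.869566) = 0.034940.
d = 0.497714 + 0.034940 = 0.532654.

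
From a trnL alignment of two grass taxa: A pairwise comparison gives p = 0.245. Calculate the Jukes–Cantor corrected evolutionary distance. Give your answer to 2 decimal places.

d = −(3/4) ln(1 − 4p/3) = −0.75 ln(1 − 0.326667) = −0.75 ln(0.673333)
  = −0.75 × (-0.395515) = 0.296636 substitutions/site.

0.30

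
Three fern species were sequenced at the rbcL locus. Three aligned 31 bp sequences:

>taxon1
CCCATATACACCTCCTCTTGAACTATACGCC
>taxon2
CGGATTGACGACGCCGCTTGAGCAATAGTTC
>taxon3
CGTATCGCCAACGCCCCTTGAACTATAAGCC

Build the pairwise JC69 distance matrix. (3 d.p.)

d(taxon1,taxon2) = 0.614, d(taxon1,taxon3) = 0.367, d(taxon2,taxon3) = 0.422

taxon1–taxon2: 13/31 sites differ → p ≈ 0.419355, d = −0.75 ln(1 − 0.55914) = 0.614271 ≈ 0.614.
taxon1–taxon3: 9/31 sites differ → p ≈ 0.290323, d = −0.75 ln(1 − 0.387097) = 0.367161 ≈ 0.367.
taxon2–taxon3: 10/31 sites differ → p ≈ 0.322581, d = −0.75 ln(1 − 0.430108) = 0.421731 ≈ 0.422.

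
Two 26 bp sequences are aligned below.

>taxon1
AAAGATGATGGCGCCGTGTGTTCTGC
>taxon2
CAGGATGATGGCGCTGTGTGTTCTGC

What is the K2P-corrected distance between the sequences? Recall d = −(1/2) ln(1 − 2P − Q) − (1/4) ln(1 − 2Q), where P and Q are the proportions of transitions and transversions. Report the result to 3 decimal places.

0.127

Of 26 sites, 2 differences are transitions and 1 are transversions, so P = 2/26 ≈ 0.076923 and Q = 1/26 ≈ 0.038462.
Under the Kimura two-parameter model, d = −½ ln(1 − 2P − Q) − ¼ ln(1 − 2Q).
1 − 2P − Q = 0.807692, giving −½ ln(0.807692) = 0.106787.
1 − 2Q = 0.923076, giving −¼ ln(0.923076) = 0.020011.
d = 0.106787 + 0.020011 = 0.126798.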